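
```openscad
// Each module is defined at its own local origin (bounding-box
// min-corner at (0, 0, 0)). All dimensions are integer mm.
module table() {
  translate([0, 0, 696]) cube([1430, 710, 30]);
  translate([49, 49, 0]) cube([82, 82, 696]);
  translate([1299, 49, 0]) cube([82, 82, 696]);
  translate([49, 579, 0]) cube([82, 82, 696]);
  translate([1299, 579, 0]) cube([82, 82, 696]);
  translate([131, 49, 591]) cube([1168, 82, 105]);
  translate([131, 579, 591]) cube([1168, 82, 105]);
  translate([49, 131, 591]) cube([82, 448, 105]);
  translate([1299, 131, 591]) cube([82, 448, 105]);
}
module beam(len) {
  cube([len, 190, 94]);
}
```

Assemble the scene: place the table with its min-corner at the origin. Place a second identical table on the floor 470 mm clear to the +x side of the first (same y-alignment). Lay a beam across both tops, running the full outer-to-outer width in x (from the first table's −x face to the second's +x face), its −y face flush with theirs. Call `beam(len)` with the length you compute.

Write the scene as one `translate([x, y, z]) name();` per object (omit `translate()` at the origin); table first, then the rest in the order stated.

table();
translate([1900, 0, 0]) table();
translate([0, 0, 726]) beam(3330);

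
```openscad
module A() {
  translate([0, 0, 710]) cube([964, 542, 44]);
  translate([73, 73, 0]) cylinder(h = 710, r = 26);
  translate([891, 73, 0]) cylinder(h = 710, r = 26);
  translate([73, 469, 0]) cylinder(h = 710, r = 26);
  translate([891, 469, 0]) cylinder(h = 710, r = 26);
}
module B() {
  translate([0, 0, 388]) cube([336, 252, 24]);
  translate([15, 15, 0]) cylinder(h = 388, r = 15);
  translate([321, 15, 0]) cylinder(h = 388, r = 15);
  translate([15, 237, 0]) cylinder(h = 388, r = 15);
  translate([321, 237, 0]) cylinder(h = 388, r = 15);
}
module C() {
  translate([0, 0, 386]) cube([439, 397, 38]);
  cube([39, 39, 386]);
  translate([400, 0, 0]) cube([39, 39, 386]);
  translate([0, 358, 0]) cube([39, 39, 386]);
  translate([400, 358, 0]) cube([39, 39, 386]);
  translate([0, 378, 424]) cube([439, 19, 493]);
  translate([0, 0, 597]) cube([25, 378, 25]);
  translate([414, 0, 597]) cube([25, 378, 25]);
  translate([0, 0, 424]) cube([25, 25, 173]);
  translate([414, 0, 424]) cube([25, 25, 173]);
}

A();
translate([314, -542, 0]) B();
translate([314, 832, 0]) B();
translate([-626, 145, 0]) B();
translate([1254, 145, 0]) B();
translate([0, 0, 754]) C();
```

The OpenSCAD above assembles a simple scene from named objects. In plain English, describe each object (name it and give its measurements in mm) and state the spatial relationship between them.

A is a table: top 964 mm (x) × 542 mm (y), 44 mm thick, upper face at z = 754 mm, on four round legs of 52 mm diameter, each leg's bounding box inset 47 mm from the nearest pair of top edges, running from z = 0 to the bottom of the top.

B is a four-legged stool. The seat is 336×252 mm, 24 mm thick, top at z = 412 mm. It stands on four round legs, each 30 mm in diameter, from z = 0 to the seat underside, each leg's axis is inset half a diameter from the nearest pair of seat edges (so the leg's bounding box is flush with the corner).

C is a chair. The seat is a 439×397×38 mm slab with its top at z = 424 mm, on four 39×39 mm corner legs (flush with the seat edges, standing on z = 0). A flat backrest 19 mm thick, 493 mm tall, spans the full seat width and rises from the seat top along its +y edge, rear face flush with the rear of the seat. Two armrests of 25×25 mm section run along each side from the seat's front edge to the front of the backrest, top faces 198 mm above the seat top and outer faces flush with the seat's x-edges; a 25×25 mm post under the front of each armrest stands on the seat at the front corner.

Four stools sit around the table at the −y, +y, −x, +x sides. The chair is on top of the table.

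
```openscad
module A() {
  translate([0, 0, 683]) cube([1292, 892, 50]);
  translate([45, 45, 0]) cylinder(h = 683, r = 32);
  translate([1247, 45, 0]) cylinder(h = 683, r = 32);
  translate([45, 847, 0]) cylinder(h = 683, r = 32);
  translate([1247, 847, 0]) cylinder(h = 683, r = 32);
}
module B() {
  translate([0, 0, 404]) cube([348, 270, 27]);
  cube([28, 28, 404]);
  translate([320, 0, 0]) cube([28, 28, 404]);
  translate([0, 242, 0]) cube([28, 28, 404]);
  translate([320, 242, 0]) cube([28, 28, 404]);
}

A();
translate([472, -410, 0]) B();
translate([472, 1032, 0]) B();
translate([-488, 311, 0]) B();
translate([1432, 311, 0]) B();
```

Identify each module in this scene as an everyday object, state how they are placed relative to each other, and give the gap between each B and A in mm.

A is a table. B is a stool. Four stools sit around the table at the −y, +y, −x, +x sides. The gap between each stool and the table is 140 mm.

Each stool's nearest face is 140 mm from the table's bounding box.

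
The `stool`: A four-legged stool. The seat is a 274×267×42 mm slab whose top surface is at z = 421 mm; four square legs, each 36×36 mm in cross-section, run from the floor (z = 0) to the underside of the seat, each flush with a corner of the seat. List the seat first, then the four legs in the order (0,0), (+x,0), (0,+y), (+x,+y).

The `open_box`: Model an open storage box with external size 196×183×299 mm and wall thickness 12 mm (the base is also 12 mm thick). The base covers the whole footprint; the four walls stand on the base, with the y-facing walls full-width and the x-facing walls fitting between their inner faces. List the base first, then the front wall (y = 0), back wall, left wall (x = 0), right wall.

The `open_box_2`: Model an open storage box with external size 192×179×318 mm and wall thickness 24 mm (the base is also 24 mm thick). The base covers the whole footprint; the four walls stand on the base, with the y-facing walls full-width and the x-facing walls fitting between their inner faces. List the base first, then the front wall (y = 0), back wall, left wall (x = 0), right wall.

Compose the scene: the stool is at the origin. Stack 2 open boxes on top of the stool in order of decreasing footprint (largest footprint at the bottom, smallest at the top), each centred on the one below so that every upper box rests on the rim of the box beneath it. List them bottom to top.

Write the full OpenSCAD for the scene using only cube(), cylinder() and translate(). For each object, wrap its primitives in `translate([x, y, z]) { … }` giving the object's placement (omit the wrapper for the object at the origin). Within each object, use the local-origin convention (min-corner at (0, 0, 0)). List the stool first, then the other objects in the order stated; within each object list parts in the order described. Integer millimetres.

translate([0, 0, 379]) cube([274, 267, 42]);
cube([36, 36, 379]);
translate([238, 0, 0]) cube([36, 36, 379]);
translate([0, 231, 0]) cube([36, 36, 379]);
translate([238, 231, 0]) cube([36, 36, 379]);
translate([39, 42, 421]) {
  cube([196, 183, 12]);
  translate([0, 0, 12]) cube([196, 12, 287]);
  translate([0, 171, 12]) cube([196, 12, 287]);
  translate([0, 12, 12]) cube([12, 159, 287]);
  translate([184, 12, 12]) cube([12, 159, 287]);
}
translate([41, 44, 720]) {
  cube([192, 179, 24]);
  translate([0, 0, 24]) cube([192, 24, 294]);
  translate([0, 155, 24]) cube([192, 24, 294]);
  translate([0, 24, 24]) cube([24, 131, 294]);
  translate([168, 24, 24]) cube([24, 131, 294]);
}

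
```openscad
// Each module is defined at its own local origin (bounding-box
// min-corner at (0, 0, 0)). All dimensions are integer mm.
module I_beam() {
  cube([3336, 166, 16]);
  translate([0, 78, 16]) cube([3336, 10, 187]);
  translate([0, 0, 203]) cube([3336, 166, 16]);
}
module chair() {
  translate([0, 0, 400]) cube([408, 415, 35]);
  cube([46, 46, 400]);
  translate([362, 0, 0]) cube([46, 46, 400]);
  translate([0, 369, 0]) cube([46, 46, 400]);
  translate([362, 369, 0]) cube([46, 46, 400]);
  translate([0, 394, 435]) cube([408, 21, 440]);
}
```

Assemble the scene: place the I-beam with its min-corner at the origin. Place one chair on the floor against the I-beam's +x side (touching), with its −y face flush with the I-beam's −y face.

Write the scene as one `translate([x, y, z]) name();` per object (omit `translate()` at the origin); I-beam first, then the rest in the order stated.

I_beam();
translate([3336, 0, 0]) chair();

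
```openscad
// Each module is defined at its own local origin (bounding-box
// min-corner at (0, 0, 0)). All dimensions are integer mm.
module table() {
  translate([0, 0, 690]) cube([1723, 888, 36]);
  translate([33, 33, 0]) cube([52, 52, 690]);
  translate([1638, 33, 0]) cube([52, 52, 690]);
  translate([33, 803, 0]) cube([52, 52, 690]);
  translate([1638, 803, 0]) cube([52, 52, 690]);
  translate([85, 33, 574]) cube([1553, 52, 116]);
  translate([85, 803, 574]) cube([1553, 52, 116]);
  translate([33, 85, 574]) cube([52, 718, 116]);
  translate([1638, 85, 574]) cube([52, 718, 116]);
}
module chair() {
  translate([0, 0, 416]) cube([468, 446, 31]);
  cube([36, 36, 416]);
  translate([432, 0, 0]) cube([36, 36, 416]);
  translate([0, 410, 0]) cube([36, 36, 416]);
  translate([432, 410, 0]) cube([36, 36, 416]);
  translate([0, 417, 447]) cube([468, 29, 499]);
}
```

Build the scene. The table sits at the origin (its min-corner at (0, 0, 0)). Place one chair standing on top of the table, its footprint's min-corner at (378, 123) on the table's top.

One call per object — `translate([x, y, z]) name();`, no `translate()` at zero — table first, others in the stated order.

table();
translate([378, 123, 726]) chair();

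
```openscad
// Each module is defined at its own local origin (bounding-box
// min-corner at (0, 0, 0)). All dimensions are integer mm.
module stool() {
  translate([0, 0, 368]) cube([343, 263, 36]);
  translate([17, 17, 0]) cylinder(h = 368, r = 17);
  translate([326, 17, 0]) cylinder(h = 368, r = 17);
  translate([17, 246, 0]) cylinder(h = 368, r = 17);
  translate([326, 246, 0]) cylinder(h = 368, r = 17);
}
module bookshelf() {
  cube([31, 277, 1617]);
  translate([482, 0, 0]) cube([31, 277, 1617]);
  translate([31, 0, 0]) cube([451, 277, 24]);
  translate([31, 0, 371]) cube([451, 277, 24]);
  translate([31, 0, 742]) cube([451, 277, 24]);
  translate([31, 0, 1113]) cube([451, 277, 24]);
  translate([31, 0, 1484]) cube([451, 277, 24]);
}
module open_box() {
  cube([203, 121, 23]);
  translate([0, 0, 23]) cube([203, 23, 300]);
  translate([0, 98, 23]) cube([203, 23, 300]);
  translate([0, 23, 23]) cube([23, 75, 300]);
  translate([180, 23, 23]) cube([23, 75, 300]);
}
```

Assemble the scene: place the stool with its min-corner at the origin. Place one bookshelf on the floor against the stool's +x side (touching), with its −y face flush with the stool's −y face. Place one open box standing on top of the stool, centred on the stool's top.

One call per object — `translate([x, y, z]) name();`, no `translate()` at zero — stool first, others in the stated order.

stool();
translate([343, 0, 0]) bookshelf();
translate([70, 71, 404]) open_box();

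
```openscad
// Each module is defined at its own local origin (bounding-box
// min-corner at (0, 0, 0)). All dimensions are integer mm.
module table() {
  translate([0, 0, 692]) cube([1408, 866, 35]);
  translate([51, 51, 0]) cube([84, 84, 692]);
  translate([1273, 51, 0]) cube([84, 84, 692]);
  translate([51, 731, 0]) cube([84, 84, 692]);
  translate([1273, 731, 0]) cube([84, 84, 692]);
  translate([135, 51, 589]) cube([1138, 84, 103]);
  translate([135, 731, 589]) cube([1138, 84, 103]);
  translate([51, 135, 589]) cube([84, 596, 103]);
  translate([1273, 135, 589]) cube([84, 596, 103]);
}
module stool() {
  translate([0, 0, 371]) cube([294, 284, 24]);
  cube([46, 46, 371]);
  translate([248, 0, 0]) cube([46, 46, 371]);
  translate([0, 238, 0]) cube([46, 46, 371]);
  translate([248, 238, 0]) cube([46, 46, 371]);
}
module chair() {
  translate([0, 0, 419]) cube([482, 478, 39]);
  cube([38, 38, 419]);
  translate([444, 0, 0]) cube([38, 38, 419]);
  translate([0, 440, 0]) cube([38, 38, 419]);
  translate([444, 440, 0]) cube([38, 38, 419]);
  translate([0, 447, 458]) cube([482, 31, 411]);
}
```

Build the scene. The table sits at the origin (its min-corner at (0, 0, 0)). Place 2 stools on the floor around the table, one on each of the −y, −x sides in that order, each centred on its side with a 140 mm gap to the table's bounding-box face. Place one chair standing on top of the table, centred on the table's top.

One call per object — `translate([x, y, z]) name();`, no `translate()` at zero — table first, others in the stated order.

table();
translate([557, -424, 0]) stool();
translate([-434, 291, 0]) stool();
translate([463, 194, 727]) chair();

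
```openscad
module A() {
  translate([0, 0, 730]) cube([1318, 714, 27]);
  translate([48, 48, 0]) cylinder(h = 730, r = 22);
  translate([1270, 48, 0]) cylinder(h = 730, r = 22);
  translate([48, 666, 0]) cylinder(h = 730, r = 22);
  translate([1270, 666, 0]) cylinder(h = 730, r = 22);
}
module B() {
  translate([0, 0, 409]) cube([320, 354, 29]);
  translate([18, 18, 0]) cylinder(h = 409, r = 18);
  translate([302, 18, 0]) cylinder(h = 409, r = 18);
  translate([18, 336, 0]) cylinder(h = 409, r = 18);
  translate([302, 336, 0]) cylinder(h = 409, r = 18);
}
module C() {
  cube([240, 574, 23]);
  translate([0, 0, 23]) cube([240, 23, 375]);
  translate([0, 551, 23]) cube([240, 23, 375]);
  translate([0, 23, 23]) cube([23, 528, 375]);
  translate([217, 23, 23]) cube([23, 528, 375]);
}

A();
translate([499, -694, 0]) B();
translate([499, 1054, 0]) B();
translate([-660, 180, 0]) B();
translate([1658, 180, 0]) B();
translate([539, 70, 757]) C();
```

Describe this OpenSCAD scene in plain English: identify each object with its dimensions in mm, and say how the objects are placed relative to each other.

A is a table: top 1318 mm (x) × 714 mm (y), 27 mm thick, upper face at z = 757 mm, on four round legs of 44 mm diameter, each leg's bounding box inset 26 mm from the nearest pair of top edges, running from z = 0 to the bottom of the top.

B is a simple wooden stool: a rectangular seat 320 mm (x) by 354 mm (y), 29 mm thick, top face at z = 438 mm, on four round legs, each 36 mm in diameter. The legs rest on z = 0, each leg's axis is inset half a diameter from the nearest pair of seat edges (so the leg's bounding box is flush with the corner).

C is an open-topped rectangular box: outside dimensions 240×574×398 mm, with a uniform wall and base thickness of 23 mm. The base is a full 240×574 slab on the floor; four walls sit on top of the base. The front and back walls (the −y and +y sides) span the full width; the two side walls fit between them.

Four stools sit around the table at the −y, +y, −x, +x sides. The open box is on top of the table, centred.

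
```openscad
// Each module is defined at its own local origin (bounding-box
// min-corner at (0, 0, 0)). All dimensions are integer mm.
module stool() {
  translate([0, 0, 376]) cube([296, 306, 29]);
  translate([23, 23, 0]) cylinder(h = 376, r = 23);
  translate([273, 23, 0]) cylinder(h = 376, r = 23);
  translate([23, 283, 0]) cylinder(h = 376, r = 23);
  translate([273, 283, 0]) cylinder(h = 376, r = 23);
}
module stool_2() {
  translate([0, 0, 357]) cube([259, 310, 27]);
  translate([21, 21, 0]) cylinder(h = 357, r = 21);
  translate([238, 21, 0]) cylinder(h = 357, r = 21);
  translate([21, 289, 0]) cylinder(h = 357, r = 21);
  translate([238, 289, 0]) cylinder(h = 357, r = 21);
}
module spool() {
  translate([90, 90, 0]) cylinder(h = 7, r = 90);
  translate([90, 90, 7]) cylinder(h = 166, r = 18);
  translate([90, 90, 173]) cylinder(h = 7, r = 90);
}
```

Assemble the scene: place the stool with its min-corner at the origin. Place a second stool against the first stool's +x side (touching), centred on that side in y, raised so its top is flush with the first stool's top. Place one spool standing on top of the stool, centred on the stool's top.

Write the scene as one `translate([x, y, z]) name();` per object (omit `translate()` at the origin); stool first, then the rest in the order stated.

stool();
translate([296, -2, 21]) stool_2();
translate([58, 63, 405]) spool();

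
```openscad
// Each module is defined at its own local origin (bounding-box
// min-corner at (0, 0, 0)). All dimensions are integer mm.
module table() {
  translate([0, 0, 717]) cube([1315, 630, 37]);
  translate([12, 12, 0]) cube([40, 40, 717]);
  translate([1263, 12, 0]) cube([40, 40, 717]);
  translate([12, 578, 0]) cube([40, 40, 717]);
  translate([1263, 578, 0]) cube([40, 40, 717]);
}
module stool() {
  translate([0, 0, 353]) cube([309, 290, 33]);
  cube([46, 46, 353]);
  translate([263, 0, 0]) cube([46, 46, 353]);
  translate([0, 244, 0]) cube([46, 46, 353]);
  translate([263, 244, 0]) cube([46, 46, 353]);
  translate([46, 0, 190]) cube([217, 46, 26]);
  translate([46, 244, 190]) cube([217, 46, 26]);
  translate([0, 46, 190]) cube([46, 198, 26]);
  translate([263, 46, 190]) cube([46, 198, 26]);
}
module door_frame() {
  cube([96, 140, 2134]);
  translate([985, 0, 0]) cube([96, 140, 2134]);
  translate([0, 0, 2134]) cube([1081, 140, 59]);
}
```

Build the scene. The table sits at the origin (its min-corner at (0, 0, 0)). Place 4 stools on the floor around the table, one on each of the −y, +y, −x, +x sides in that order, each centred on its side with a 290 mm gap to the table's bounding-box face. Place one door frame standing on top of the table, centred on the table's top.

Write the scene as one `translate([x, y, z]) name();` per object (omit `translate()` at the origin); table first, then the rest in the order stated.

table();
translate([503, -580, 0]) stool();
translate([503, 920, 0]) stool();
translate([-599, 170, 0]) stool();
translate([1605, 170, 0]) stool();
translate([117, 245, 754]) door_frame();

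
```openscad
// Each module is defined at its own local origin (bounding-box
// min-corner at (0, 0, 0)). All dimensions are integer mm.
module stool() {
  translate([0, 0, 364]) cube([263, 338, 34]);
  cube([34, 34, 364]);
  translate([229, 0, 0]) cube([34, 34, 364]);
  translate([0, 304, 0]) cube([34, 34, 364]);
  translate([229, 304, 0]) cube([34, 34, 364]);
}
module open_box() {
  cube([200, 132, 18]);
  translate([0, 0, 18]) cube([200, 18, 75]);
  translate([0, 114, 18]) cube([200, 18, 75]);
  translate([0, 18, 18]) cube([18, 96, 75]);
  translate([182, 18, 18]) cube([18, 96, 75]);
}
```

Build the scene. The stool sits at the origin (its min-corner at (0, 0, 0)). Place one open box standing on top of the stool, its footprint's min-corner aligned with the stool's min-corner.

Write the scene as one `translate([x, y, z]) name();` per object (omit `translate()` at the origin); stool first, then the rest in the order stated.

stool();
translate([0, 0, 398]) open_box();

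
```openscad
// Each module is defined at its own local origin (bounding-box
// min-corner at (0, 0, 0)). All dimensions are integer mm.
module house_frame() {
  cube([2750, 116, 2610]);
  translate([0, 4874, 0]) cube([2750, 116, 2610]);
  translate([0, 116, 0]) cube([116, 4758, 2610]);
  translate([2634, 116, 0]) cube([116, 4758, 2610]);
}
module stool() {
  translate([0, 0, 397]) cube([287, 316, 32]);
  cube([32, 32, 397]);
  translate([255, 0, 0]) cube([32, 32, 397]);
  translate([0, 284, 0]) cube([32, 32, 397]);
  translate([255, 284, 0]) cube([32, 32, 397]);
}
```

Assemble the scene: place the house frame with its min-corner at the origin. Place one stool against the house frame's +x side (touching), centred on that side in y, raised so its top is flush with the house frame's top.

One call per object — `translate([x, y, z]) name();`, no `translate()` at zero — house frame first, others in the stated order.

house_frame();
translate([2750, 2337, 2181]) stool();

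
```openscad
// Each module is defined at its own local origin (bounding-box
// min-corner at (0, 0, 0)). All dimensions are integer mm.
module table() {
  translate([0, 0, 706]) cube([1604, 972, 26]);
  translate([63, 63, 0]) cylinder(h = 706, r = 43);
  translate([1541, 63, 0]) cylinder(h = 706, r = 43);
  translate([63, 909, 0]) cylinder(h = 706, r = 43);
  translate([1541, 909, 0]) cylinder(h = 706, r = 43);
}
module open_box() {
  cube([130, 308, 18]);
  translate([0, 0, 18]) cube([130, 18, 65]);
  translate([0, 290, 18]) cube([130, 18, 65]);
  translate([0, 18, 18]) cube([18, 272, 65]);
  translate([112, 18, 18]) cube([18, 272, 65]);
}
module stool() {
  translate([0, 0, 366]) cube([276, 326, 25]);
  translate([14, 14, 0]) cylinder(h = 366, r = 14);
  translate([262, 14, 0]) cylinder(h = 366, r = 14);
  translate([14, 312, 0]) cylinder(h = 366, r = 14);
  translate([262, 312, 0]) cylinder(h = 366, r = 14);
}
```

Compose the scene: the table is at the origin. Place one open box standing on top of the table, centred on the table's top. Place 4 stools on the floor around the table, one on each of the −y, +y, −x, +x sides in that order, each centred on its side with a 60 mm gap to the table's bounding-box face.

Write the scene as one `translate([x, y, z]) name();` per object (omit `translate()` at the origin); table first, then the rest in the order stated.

table();
translate([737, 332, 732]) open_box();
translate([664, -386, 0]) stool();
translate([664, 1032, 0]) stool();
translate([-336, 323, 0]) stool();
translate([1664, 323, 0]) stool();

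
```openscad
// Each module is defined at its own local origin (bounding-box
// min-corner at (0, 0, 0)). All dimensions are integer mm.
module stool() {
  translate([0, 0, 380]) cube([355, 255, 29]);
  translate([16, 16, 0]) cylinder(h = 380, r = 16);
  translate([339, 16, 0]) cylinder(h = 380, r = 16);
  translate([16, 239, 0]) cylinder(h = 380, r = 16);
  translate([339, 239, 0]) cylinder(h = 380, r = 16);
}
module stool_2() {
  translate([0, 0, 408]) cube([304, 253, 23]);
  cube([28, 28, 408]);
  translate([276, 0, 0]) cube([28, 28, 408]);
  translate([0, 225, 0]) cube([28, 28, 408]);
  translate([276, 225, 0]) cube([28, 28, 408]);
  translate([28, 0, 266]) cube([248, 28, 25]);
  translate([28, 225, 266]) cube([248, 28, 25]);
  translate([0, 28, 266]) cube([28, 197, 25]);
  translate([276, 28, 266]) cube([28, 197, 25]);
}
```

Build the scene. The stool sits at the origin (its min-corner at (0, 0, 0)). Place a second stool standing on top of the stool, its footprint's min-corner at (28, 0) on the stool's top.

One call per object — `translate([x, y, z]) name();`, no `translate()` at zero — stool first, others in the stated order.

stool();
translate([28, 0, 409]) stool_2();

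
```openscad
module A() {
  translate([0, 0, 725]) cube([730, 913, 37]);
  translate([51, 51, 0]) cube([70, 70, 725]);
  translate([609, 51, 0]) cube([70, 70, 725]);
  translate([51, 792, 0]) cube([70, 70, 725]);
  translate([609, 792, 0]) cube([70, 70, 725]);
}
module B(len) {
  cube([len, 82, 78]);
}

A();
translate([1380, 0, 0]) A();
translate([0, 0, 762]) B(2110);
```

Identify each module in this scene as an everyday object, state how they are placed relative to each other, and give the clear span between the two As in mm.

A is a table. B is a beam. A beam spans the tops of two tables. The clear span between the two tables is 650 mm.

Second table starts at x = 1380; first ends at x = 730; clear span = 1380 − 730 = 650 mm.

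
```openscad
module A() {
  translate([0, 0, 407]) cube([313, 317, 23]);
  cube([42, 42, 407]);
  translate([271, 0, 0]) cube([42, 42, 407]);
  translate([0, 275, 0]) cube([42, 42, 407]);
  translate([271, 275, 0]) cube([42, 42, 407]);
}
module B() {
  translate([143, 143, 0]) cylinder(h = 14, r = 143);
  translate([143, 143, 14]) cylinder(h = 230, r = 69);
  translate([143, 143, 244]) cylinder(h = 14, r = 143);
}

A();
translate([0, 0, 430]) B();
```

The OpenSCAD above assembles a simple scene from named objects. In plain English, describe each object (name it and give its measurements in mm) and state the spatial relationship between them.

A is a four-legged stool. The seat is a 313×317×23 mm slab whose top surface is at z = 430 mm; four square legs, each 42×42 mm in cross-section, run from the floor (z = 0) to the underside of the seat, each flush with a corner of the seat.

B is a spool: two coaxial disc flanges of radius 143 mm and thickness 14 mm, joined by a core cylinder of radius 69 mm and height 230 mm. The lower flange rests on z = 0 and the three cylinders share a vertical axis.

The spool is on top of the stool.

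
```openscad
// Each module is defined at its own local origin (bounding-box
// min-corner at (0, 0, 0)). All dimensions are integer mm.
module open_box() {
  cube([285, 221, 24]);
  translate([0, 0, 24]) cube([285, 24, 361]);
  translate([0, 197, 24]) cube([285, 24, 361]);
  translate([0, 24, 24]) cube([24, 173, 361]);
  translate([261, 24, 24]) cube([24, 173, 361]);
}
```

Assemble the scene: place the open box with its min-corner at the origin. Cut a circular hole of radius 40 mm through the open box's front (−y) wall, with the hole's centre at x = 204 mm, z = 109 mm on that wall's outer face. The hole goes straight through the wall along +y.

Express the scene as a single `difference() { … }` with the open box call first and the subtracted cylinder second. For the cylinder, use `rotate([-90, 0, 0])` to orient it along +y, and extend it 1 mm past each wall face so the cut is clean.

difference() {
  open_box();
  translate([204, -1, 109]) rotate([-90, 0, 0]) cylinder(h = 26, r = 40);
}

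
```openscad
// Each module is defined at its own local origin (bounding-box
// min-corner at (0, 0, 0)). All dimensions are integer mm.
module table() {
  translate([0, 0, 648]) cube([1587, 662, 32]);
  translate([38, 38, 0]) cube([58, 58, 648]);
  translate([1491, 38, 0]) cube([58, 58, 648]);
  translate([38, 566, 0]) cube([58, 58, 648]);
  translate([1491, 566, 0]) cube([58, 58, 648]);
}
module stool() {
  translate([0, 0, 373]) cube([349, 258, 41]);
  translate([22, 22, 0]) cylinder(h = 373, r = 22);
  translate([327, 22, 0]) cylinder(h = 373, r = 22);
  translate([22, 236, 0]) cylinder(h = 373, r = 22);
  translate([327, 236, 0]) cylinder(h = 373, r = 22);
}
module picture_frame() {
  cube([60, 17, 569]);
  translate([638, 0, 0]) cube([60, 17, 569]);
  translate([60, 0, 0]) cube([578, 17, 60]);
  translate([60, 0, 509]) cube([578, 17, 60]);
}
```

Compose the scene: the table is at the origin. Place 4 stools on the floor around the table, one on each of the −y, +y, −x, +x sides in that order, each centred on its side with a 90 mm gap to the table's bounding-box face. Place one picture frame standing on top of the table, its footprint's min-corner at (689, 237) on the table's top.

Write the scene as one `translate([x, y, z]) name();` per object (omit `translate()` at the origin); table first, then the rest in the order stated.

table();
translate([619, -348, 0]) stool();
translate([619, 752, 0]) stool();
translate([-439, 202, 0]) stool();
translate([1677, 202, 0]) stool();
translate([689, 237, 680]) picture_frame();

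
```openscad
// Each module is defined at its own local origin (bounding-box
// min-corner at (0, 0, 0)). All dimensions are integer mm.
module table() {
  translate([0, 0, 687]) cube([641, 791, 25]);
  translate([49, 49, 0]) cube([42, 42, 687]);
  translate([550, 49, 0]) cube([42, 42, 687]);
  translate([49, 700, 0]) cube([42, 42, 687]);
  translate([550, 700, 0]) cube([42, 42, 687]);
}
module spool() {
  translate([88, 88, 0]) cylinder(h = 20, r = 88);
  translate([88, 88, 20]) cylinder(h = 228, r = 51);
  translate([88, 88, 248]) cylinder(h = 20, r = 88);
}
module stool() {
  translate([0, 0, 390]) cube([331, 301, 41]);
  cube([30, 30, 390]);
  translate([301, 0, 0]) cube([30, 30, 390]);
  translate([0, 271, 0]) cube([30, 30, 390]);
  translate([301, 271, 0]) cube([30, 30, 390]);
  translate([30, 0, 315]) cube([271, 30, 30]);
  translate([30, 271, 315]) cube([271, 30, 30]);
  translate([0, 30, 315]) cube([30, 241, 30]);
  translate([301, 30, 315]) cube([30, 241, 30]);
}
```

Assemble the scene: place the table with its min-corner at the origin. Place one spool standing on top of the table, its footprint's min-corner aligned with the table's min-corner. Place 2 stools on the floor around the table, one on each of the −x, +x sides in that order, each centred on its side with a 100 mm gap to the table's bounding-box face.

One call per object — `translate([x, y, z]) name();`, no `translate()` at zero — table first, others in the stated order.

table();
translate([0, 0, 712]) spool();
translate([-431, 245, 0]) stool();
translate([741, 245, 0]) stool();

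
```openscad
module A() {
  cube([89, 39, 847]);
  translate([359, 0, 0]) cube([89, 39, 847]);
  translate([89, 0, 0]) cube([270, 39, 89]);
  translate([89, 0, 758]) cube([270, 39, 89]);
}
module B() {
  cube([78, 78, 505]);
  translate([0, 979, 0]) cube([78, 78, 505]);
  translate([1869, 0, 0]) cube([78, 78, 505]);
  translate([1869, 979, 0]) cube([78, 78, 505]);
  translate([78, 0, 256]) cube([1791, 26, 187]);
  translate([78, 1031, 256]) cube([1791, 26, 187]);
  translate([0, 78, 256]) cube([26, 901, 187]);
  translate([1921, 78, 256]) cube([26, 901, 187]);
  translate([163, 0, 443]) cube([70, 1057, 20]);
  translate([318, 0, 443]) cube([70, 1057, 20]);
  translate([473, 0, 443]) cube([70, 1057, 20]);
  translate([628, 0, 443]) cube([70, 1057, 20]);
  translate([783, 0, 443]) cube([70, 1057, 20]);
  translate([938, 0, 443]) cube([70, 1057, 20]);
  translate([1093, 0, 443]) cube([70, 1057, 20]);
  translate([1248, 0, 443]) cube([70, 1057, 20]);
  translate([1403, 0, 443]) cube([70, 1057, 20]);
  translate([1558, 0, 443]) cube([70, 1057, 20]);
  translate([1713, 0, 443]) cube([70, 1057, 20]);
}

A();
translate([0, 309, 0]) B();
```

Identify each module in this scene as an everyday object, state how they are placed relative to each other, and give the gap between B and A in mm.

A is a picture frame. B is a bed frame. The bed frame is on the floor beside the picture frame on its +y side. The gap between the bed frame and the picture frame is 270 mm.

The bed frame's nearest face is 270 mm from the picture frame's +y face.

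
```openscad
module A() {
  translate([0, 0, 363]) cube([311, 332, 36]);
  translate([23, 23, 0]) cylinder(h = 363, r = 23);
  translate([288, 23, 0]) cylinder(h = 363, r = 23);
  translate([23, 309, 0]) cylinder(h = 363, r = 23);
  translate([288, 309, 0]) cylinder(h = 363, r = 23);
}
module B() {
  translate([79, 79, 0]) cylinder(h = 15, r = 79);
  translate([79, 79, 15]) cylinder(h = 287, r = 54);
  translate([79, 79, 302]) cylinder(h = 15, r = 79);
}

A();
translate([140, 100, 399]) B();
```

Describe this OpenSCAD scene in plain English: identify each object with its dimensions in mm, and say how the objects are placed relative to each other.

A is a four-legged stool. The seat is a 311×332×36 mm slab whose top surface is at z = 399 mm; four round legs, each 46 mm in diameter, run from the floor (z = 0) to the underside of the seat, each leg's axis is inset half a diameter from the nearest pair of seat edges (so the leg's bounding box is flush with the corner).

B is a spool: two coaxial disc flanges of radius 79 mm and thickness 15 mm, joined by a core cylinder of radius 54 mm and height 287 mm. The lower flange rests on z = 0 and the three cylinders share a vertical axis.

The spool is on top of the stool.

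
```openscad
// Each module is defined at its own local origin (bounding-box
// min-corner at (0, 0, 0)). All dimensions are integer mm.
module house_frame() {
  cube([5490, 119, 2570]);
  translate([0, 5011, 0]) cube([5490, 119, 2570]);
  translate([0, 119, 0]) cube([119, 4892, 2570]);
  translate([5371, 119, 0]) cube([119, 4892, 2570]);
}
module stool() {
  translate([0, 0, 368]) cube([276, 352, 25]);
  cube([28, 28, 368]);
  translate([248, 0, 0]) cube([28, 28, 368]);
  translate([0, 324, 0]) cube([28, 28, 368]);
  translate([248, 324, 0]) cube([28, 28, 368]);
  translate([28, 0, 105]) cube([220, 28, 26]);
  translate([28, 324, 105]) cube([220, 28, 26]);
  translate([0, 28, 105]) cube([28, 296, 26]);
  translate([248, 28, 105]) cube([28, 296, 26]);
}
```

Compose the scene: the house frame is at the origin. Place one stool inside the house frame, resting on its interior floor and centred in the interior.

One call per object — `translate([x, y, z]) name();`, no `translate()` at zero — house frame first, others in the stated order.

house_frame();
translate([2607, 2389, 0]) stool();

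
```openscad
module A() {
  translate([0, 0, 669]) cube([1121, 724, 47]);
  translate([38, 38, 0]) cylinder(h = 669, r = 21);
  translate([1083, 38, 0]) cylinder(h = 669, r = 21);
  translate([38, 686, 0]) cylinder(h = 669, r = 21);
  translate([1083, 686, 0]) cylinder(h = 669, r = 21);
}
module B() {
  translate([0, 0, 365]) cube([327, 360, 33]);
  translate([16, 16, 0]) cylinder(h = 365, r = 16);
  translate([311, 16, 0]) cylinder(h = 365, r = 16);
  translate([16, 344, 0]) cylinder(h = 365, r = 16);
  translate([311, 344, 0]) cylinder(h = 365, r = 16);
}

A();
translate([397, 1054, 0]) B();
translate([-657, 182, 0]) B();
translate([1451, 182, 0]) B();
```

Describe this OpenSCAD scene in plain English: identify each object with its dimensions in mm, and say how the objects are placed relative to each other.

A is a table with a 1121×724 mm rectangular top, 47 mm thick, top surface at z = 716 mm, supported by four round legs of 42 mm diameter, each leg's bounding box inset 17 mm from the nearest pair of top edges, running from the floor.

B is a four-legged stool. The seat is a 327×360×33 mm slab whose top surface is at z = 398 mm; four round legs, each 32 mm in diameter, run from the floor (z = 0) to the underside of the seat, each leg's axis is inset half a diameter from the nearest pair of seat edges (so the leg's bounding box is flush with the corner).

Three stools sit around the table at the +y, −x, +x sides.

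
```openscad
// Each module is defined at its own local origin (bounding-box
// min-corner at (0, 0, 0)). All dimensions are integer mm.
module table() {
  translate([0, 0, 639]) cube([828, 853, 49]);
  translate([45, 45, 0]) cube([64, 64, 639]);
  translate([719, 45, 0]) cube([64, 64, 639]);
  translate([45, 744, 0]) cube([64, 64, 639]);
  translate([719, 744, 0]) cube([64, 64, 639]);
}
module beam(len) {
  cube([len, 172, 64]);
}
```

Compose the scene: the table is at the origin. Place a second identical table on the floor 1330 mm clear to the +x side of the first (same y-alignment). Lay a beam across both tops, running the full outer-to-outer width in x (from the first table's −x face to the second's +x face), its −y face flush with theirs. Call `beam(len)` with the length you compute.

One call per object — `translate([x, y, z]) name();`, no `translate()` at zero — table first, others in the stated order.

table();
translate([2158, 0, 0]) table();
translate([0, 0, 688]) beam(2986);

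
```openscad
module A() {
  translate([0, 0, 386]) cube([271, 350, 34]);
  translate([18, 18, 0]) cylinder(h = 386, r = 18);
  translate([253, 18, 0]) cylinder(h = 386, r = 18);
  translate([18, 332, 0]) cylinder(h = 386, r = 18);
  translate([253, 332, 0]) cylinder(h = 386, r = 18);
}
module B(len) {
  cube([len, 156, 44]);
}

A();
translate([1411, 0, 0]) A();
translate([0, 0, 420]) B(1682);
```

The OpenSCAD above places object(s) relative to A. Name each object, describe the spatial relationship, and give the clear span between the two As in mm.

Second stool starts at x = 1411; first ends at x = 271; clear span = 1411 − 271 = 1140 mm.

A is a stool. B is a beam. A beam spans the tops of two stools. The clear span between the two stools is 1140 mm.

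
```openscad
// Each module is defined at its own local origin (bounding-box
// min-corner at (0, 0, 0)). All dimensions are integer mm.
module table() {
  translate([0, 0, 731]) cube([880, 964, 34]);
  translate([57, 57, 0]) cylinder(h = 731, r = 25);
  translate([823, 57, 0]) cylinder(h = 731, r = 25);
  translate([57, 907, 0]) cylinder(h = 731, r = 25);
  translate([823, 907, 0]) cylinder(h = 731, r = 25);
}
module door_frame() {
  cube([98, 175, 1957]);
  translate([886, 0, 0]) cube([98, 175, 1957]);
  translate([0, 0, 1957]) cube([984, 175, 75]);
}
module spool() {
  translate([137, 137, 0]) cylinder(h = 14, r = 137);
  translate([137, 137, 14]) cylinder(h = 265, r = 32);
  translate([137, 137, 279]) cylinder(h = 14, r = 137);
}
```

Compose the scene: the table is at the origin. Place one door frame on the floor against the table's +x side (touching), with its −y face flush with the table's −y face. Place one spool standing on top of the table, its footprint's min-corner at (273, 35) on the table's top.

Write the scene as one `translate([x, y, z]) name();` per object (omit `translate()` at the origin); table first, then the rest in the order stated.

table();
translate([880, 0, 0]) door_frame();
translate([273, 35, 765]) spool();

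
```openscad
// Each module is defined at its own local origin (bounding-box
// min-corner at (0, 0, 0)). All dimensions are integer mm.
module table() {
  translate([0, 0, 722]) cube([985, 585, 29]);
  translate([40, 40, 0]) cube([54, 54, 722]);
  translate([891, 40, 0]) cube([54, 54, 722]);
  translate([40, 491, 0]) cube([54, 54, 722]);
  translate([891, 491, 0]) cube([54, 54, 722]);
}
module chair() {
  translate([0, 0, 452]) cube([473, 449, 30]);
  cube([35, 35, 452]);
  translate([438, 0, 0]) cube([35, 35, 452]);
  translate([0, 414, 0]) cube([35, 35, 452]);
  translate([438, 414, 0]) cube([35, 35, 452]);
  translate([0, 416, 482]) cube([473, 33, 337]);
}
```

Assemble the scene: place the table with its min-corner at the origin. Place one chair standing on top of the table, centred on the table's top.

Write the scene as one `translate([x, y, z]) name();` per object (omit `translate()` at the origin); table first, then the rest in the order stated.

table();
translate([256, 68, 751]) chair();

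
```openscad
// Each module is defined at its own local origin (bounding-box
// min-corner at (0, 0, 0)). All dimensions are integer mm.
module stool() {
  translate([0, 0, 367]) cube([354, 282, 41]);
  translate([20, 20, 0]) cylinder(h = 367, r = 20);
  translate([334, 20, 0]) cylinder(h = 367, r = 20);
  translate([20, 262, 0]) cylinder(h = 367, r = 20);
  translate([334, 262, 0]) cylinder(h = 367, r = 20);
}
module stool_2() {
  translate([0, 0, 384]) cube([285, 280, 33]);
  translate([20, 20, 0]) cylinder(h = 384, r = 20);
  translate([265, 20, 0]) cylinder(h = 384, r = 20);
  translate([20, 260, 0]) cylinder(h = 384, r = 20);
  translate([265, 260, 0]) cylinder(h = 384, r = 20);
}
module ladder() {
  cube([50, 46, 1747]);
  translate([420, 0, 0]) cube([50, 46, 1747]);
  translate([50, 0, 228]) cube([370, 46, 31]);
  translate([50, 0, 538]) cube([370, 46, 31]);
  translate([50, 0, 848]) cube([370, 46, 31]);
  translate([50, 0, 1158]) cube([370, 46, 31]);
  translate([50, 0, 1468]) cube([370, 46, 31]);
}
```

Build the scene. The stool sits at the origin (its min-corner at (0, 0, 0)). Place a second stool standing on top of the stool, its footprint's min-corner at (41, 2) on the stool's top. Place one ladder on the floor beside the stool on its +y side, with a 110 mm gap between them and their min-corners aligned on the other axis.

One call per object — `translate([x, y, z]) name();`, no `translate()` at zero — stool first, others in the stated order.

stool();
translate([41, 2, 408]) stool_2();
translate([0, 392, 0]) ladder();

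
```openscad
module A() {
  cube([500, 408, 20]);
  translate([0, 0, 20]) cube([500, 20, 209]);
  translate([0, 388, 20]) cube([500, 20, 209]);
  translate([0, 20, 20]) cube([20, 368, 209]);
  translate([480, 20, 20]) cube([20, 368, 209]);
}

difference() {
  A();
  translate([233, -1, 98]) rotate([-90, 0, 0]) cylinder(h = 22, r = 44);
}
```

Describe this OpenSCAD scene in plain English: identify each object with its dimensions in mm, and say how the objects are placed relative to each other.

A is an open storage box with external size 500×408×229 mm and wall thickness 20 mm (the base is also 20 mm thick). The base covers the whole footprint; the four walls stand on the base, with the y-facing walls full-width and the x-facing walls fitting between their inner faces.

The open box has a circular hole of radius 44 mm through its front wall, centred at (x = 233, z = 98).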